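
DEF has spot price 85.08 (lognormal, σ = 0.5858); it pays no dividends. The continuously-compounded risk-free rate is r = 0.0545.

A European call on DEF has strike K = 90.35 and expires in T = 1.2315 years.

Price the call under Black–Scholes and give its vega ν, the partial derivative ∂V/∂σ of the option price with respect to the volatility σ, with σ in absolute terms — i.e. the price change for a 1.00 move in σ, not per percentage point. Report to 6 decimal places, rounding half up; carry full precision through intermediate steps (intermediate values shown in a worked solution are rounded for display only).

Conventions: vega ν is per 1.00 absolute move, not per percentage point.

price = 21.905448
ν = 35.601129

σ√T = 0.5858·√1.2315 = 0.650080
d₁ = (ln(S/K) + (r+σ²/2)T) / (σ√T) = (ln(85.08/90.35) + (0.0545+0.5858²/2)·1.2315) / 0.650080 = (-0.060099 + 0.278419) / 0.650080 = 0.335835
d₂ = d₁ − σ√T = 0.335835 − 0.650080 = -0.314245
e^{−rT} = 0.935086
N(d₁) = 0.631502,  N(d₂) = 0.376668
Call price V = S·N(d₁) − K·e^{−rT}·N(d₂) = 53.728220 − 31.822772 = 21.905448
φ(d₁) = (1/√(2π))·e^{−d₁²/2} = 0.377067
ν = S·φ(d₁)·√T = 35.601129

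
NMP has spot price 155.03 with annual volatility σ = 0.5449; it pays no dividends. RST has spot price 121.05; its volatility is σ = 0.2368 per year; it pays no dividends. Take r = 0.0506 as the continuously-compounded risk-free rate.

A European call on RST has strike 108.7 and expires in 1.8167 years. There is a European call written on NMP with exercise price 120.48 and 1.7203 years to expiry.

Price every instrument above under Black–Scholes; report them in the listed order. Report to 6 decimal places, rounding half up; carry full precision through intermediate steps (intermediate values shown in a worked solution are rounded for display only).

[RST call K=108.7]
σ√T = 0.2368·√1.8167 = 0.319171
d₁ = (ln(S/K) + (r+σ²/2)T) / (σ√T) = (ln(121.05/108.7) + (0.0506+0.2368²/2)·1.8167) / 0.319171 = (0.107612 + 0.142860) / 0.319171 = 0.784758
d₂ = d₁ − σ√T = 0.784758 − 0.319171 = 0.465587
e^{−rT} = 0.912174
N(d₁) = 0.783702,  N(d₂) = 0.679244
price = S·N(d₁) − K·e^{−rT}·N(d₂) = 94.867161 − 67.349307 = 27.517854
[NMP call K=120.48]
σ√T = 0.5449·√1.7203 = 0.714692
d₁ = (ln(S/K) + (r+σ²/2)T) / (σ√T) = (ln(155.03/120.48) + (0.0506+0.5449²/2)·1.7203) / 0.714692 = (0.252135 + 0.342439) / 0.714692 = 0.831931
d₂ = d₁ − σ√T = 0.831931 − 0.714692 = 0.117239
e^{−rT} = 0.916634
N(d₁) = 0.797276,  N(d₂) = 0.546665
price = S·N(d₁) − K·e^{−rT}·N(d₂) = 123.601704 − 60.371484 = 63.230221

price(RST call K=108.7) = 27.517854
price(NMP call K=120.48) = 63.230221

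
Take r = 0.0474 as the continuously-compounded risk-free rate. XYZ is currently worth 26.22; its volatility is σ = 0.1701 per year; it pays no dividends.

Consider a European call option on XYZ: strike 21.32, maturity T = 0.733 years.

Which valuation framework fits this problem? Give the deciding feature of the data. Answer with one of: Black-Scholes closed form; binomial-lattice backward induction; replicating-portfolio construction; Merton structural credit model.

framework: Black-Scholes closed form

Key observation: the instrument is a plain European call (strike 21.32) on a lognormal asset; the exact continuous-time formula applies directly.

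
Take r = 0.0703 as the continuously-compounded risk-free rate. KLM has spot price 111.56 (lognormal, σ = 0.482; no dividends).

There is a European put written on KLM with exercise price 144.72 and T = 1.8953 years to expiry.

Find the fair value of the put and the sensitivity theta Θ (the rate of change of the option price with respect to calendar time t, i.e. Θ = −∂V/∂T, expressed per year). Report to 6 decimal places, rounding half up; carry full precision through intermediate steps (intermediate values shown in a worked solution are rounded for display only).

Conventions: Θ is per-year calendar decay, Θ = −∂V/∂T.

price = 39.060784
Θ = -1.485177

σ√T = 0.482·√1.8953 = 0.663569
d₁ = (ln(S/K) + (r+σ²/2)T) / (σ√T) = (ln(111.56/144.72) + (0.0703+0.482²/2)·1.8953) / 0.663569 = (-0.260238 + 0.353401) / 0.663569 = 0.140397
d₂ = d₁ − σ√T = 0.140397 − 0.663569 = -0.523172
e^{−rT} = 0.875255
N(−d₁) = 0.444173,  N(−d₂) = 0.699573
Put price V = K·e^{−rT}·N(−d₂) − S·N(−d₁) = 88.612738 − 49.551954 = 39.060784
φ(d₁) = (1/√(2π))·e^{−d₁²/2} = 0.395030
Θ = −S·φ(d₁)·σ/(2√T) + r·K·e^{−rT}·N(−d₂) = −7.714652 + 6.229475 = -1.485177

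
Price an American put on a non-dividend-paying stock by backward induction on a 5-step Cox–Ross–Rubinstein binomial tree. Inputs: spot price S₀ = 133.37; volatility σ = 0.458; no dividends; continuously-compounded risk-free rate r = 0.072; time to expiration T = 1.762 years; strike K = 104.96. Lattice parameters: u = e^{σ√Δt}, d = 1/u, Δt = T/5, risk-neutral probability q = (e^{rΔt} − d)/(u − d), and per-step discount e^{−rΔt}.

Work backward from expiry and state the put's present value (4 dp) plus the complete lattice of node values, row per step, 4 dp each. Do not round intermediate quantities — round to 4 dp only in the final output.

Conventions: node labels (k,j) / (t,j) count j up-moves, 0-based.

price = 11.6447
tree:
11.6447
19.0502 4.2184
30.2424 7.9045 0.4374
45.9636 14.7732 0.8613 0.0000
60.0082 27.5311 1.6960 0.0000 0.0000
70.7093 45.9636 3.3397 0.0000 0.0000 0.0000

params: Δt=0.35240 u=1.31243 d=0.76194 q=0.47913 e^(-rΔt)=0.97495
t_5 payoffs: 70.7093 45.9636 3.3397 0.0000 0.0000 0.0000
k=4: node(4,0) S=44.9518 payoff=60.0082 vs cont=57.3785 → 60.0082 [stop]  node(4,1) S=77.4289 payoff=27.5311 vs cont=24.9015 → 27.5311 [stop]  node(4,2) S=133.3700 payoff=0.0000 vs cont=1.6960 → 1.6960 [wait]  node(4,3) S=229.7278 payoff=0.0000 vs cont=0.0000 → 0.0000 [wait]  node(4,4) S=395.7025 payoff=0.0000 vs cont=0.0000 → 0.0000 [wait]
k=3: node(3,0) S=58.9964 payoff=45.9636 vs cont=43.3340 → 45.9636 [stop]  node(3,1) S=101.6203 payoff=3.3397 vs cont=14.7732 → 14.7732 [wait]  node(3,2) S=175.0394 payoff=0.0000 vs cont=0.8613 → 0.8613 [wait]  node(3,3) S=301.5026 payoff=0.0000 vs cont=0.0000 → 0.0000 [wait]
k=2: node(2,0) S=77.4289 payoff=27.5311 vs cont=30.2424 → 30.2424 [wait]  node(2,1) S=133.3700 payoff=0.0000 vs cont=7.9045 → 7.9045 [wait]  node(2,2) S=229.7278 payoff=0.0000 vs cont=0.4374 → 0.4374 [wait]
k=1: node(1,0) S=101.6203 payoff=3.3397 vs cont=19.0502 → 19.0502 [wait]  node(1,1) S=175.0394 payoff=0.0000 vs cont=4.2184 → 4.2184 [wait]
k=0: node(0,0) S=133.3700 payoff=0.0000 vs cont=11.6447 → 11.6447 [wait]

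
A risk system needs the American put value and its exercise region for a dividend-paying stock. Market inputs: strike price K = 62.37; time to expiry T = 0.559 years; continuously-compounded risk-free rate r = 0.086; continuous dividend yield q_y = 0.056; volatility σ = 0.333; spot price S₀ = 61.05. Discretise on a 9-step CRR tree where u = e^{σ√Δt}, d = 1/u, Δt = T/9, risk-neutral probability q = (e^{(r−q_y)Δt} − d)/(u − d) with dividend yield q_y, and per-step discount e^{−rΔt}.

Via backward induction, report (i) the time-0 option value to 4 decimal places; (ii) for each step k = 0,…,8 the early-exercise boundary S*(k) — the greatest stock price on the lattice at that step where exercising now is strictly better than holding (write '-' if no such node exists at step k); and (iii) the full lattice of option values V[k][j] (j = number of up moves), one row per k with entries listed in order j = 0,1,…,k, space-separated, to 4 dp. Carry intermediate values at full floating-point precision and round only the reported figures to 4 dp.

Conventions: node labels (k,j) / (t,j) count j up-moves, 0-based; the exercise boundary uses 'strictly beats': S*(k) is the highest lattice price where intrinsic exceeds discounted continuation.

params: Δt=0.06211 u=1.08653 d=0.92036 q=0.49049 e^(-rΔt)=0.99467
t_9 payoffs: 33.4429 28.2201 22.0543 14.7753 6.1820 0.0000 0.0000 0.0000 0.0000 0.0000
t_8: node(8,0) S=31.4302 payoff=30.9398 vs cont=30.7167 → 30.9398 [stop]  node(8,1) S=37.1049 payoff=25.2651 vs cont=25.0616 → 25.2651 [stop]  node(8,2) S=43.8042 payoff=18.5658 vs cont=18.3856 → 18.5658 [stop]  node(8,3) S=51.7131 payoff=10.6569 vs cont=10.5041 → 10.6569 [stop]  node(8,4) S=61.0500 payoff=1.3200 vs cont=3.1330 → 3.1330 [wait]  node(8,5) S=72.0726 payoff=0.0000 vs cont=0.0000 → 0.0000 [wait]  node(8,6) S=85.0854 payoff=0.0000 vs cont=0.0000 → 0.0000 [wait]  node(8,7) S=100.4477 payoff=0.0000 vs cont=0.0000 → 0.0000 [wait]  node(8,8) S=118.5836 payoff=0.0000 vs cont=0.0000 → 0.0000 [wait]  ⇒ S*(8)=51.7131
t_7: node(7,0) S=34.1499 payoff=28.2201 vs cont=28.0064 → 28.2201 [stop]  node(7,1) S=40.3157 payoff=22.0543 vs cont=21.8620 → 22.0543 [stop]  node(7,2) S=47.5947 payoff=14.7753 vs cont=14.6083 → 14.7753 [stop]  node(7,3) S=56.1880 payoff=6.1820 vs cont=6.9294 → 6.9294 [wait]  node(7,4) S=66.3328 payoff=0.0000 vs cont=1.5878 → 1.5878 [wait]  node(7,5) S=78.3092 payoff=0.0000 vs cont=0.0000 → 0.0000 [wait]  node(7,6) S=92.4480 payoff=0.0000 vs cont=0.0000 → 0.0000 [wait]  node(7,7) S=109.1396 payoff=0.0000 vs cont=0.0000 → 0.0000 [wait]  ⇒ S*(7)=47.5947
t_6: node(6,0) S=37.1049 payoff=25.2651 vs cont=25.0616 → 25.2651 [stop]  node(6,1) S=43.8042 payoff=18.5658 vs cont=18.3856 → 18.5658 [stop]  node(6,2) S=51.7131 payoff=10.6569 vs cont=10.8688 → 10.8688 [wait]  node(6,3) S=61.0500 payoff=1.3200 vs cont=4.2865 → 4.2865 [wait]  node(6,4) S=72.0726 payoff=0.0000 vs cont=0.8047 → 0.8047 [wait]  node(6,5) S=85.0854 payoff=0.0000 vs cont=0.0000 → 0.0000 [wait]  node(6,6) S=100.4477 payoff=0.0000 vs cont=0.0000 → 0.0000 [wait]  ⇒ S*(6)=43.8042
t_5: node(5,0) S=40.3157 payoff=22.0543 vs cont=21.8620 → 22.0543 [stop]  node(5,1) S=47.5947 payoff=14.7753 vs cont=14.7117 → 14.7753 [stop]  node(5,2) S=56.1880 payoff=6.1820 vs cont=7.5995 → 7.5995 [wait]  node(5,3) S=66.3328 payoff=0.0000 vs cont=2.5650 → 2.5650 [wait]  node(5,4) S=78.3092 payoff=0.0000 vs cont=0.4078 → 0.4078 [wait]  node(5,5) S=92.4480 payoff=0.0000 vs cont=0.0000 → 0.0000 [wait]  ⇒ S*(5)=47.5947
t_4: node(4,0) S=43.8042 payoff=18.5658 vs cont=18.3856 → 18.5658 [stop]  node(4,1) S=51.7131 payoff=10.6569 vs cont=11.1957 → 11.1957 [wait]  node(4,2) S=61.0500 payoff=1.3200 vs cont=5.1028 → 5.1028 [wait]  node(4,3) S=72.0726 payoff=0.0000 vs cont=1.4989 → 1.4989 [wait]  node(4,4) S=85.0854 payoff=0.0000 vs cont=0.2067 → 0.2067 [wait]  ⇒ S*(4)=43.8042
t_3: node(3,0) S=47.5947 payoff=14.7753 vs cont=14.8712 → 14.8712 [wait]  node(3,1) S=56.1880 payoff=6.1820 vs cont=8.1635 → 8.1635 [wait]  node(3,2) S=66.3328 payoff=0.0000 vs cont=3.3174 → 3.3174 [wait]  node(3,3) S=78.3092 payoff=0.0000 vs cont=0.8605 → 0.8605 [wait]  ⇒ S*(3)=-
t_2: node(2,0) S=51.7131 payoff=10.6569 vs cont=11.5194 → 11.5194 [wait]  node(2,1) S=61.0500 payoff=1.3200 vs cont=5.7557 → 5.7557 [wait]  node(2,2) S=72.0726 payoff=0.0000 vs cont=2.1010 → 2.1010 [wait]  ⇒ S*(2)=-
t_1: node(1,0) S=56.1880 payoff=6.1820 vs cont=8.6461 → 8.6461 [wait]  node(1,1) S=66.3328 payoff=0.0000 vs cont=3.9420 → 3.9420 [wait]  ⇒ S*(1)=-
t_0: node(0,0) S=61.0500 payoff=1.3200 vs cont=6.3050 → 6.3050 [wait]  ⇒ S*(0)=-

price = 6.3050
boundary = - - - - 43.8042 47.5947 43.8042 47.5947 51.7131
tree:
6.3050
8.6461 3.9420
11.5194 5.7557 2.1010
14.8712 8.1635 3.3174 0.8605
18.5658 11.1957 5.1028 1.4989 0.2067
22.0543 14.7753 7.5995 2.5650 0.4078 0.0000
25.2651 18.5658 10.8688 4.2865 0.8047 0.0000 0.0000
28.2201 22.0543 14.7753 6.9294 1.5878 0.0000 0.0000 0.0000
30.9398 25.2651 18.5658 10.6569 3.1330 0.0000 0.0000 0.0000 0.0000
33.4429 28.2201 22.0543 14.7753 6.1820 0.0000 0.0000 0.0000 0.0000 0.0000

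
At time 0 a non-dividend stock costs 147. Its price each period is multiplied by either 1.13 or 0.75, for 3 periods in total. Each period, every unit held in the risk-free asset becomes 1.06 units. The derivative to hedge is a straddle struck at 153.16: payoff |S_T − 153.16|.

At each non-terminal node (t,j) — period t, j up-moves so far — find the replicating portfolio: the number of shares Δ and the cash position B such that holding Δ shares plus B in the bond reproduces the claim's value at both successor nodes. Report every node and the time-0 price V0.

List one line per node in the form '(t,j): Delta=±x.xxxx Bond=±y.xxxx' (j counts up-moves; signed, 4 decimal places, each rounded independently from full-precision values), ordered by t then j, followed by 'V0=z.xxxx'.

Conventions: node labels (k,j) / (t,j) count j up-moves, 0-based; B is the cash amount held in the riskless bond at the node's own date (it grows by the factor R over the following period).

Risk-neutral probability p* = (R−d)/(u−d) = (1.06−0.75)/(1.13−0.75) = 0.8158.
Expiry values: V(3,0)=91.1444, V(3,1)=59.7231, V(3,2)=12.3818, V(3,3)=58.9459
Node (2,0) S=82.6875: V=(p*·59.7231+(1−p*)·91.1444)/1.06=61.8031; Δ=(59.7231−91.1444)/(93.4369−62.0156)=-1.0000; B=V−Δ·S=144.4906
Node (2,1) S=124.5825: V=(p*·12.3818+(1−p*)·59.7231)/1.06=19.9081; Δ=(12.3818−59.7231)/(140.7782−93.4369)=-1.0000; B=V−Δ·S=144.4906
Node (2,2) S=187.7043: V=(p*·58.9459+(1−p*)·12.3818)/1.06=47.5172; Δ=(58.9459−12.3818)/(212.1059−140.7782)=0.6528; B=V−Δ·S=-75.0198
Node (1,0) S=110.2500: V=(p*·19.9081+(1−p*)·61.8031)/1.06=26.0619; Δ=(19.9081−61.8031)/(124.5825−82.6875)=-1.0000; B=V−Δ·S=136.3119
Node (1,1) S=166.1100: V=(p*·47.5172+(1−p*)·19.9081)/1.06=40.0296; Δ=(47.5172−19.9081)/(187.7043−124.5825)=0.4374; B=V−Δ·S=-32.6261
Node (0,0) S=147.0000: V=(p*·40.0296+(1−p*)·26.0619)/1.06=35.3364; Δ=(40.0296−26.0619)/(166.1100−110.2500)=0.2500; B=V−Δ·S=-1.4207
Check: Δ(0,0)·S0 + B(0,0) = 35.3364 = V0.

(0,0): Delta=0.2500 Bond=-1.4207
(1,0): Delta=-1.0000 Bond=136.3119
(1,1): Delta=0.4374 Bond=-32.6261
(2,0): Delta=-1.0000 Bond=144.4906
(2,1): Delta=-1.0000 Bond=144.4906
(2,2): Delta=0.6528 Bond=-75.0198
V0=35.3364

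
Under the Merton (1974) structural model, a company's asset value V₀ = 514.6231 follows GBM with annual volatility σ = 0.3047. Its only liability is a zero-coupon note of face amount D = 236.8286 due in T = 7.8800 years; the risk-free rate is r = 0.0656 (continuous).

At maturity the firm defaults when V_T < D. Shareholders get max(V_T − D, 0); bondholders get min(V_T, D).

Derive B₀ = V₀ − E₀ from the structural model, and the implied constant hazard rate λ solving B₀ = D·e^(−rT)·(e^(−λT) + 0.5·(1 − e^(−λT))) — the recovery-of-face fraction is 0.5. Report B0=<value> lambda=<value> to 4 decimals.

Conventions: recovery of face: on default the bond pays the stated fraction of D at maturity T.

B0=135.0743 lambda=0.0116

Apply the equity-as-call identities (strike 236.8286, horizon 7.8800 years):
d₁ = [ln(V₀/D) + (r + σ²/2)T] / (σ√T)
   = [ln(514.6231/236.8286) + (0.0656 + 0.5·0.3047²)·7.8800] / (0.3047·√7.8800)
   = [0.776098 + 0.882726] / 0.855334 = 1.939388
d₂ = d₁ − σ√T = 1.939388 − 0.855334 = 1.084054
N(d₁) = 0.973773,  N(d₂) = 0.860830,  e^(−rT) = 0.596350
E₀ = V₀·N(d₁) − D·e^(−rT)·N(d₂)
   = 514.6231·0.973773 − 236.8286·0.596350·0.860830 = 379.548782
B₀ = V₀ − E₀ = 514.6231 − 379.548782 = 135.074318
e^(−λT) = (B₀·e^(rT)/D − 0.5)/(1 − 0.5) = (135.0743·1.676868/236.8286 − 0.5)/0.5 = 0.91279114
λ = −ln(0.91279114)/7.8800 = 0.011580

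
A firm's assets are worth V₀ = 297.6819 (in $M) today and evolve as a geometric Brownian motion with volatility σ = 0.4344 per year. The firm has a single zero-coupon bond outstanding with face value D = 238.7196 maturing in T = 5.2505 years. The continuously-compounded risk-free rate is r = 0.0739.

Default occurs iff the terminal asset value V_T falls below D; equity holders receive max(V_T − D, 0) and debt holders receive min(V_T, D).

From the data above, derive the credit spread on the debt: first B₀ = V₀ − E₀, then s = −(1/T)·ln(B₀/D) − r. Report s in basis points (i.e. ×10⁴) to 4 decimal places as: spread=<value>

spread=446.5071

Work the structural quantities from V₀ = 297.6819 against face 238.7196:
d₁ = [ln(V₀/D) + (r + σ²/2)T] / (σ√T)
   = [ln(297.6819/238.7196) + (0.0739 + 0.5·0.4344²)·5.2505] / (0.4344·√5.2505)
   = [0.220736 + 0.883405] / 0.995383 = 1.109263
d₂ = d₁ − σ√T = 1.109263 − 0.995383 = 0.113880
N(d₁) = 0.866342,  N(d₂) = 0.545334,  e^(−rT) = 0.678404
E₀ = V₀·N(d₁) − D·e^(−rT)·N(d₂)
   = 297.6819·0.866342 − 238.7196·0.678404·0.545334 = 169.578324
B₀ = V₀ − E₀ = 297.6819 − 169.578324 = 128.103576
spread = −(1/T)·ln(B₀/D) − r = −(1/5.2505)·ln(128.103576/238.7196) − 0.0739 = 0.04465071
in basis points: 0.04465071 × 10⁴ = 446.5071 bp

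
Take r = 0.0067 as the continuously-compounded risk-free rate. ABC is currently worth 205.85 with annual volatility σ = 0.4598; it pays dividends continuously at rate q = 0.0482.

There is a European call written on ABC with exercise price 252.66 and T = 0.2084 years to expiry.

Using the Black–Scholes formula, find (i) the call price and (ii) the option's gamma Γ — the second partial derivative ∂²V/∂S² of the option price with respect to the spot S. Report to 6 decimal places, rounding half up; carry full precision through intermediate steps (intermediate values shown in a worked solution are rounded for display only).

σ√T = 0.4598·√0.2084 = 0.209903
d₁ = (ln(S/K) + (r−q+σ²/2)T) / (σ√T) = (ln(205.85/252.66) + (0.0067−0.0482+0.4598²/2)·0.2084) / 0.209903 = (-0.204897 + 0.013381) / 0.209903 = -0.912404
d₂ = d₁ − σ√T = -0.912404 − 0.209903 = -1.122307
e^{−rT} = 0.998605
e^{−qT} = 0.990005
N(d₁) = 0.180778,  N(d₂) = 0.130866
Call price V = S·e^{−qT}·N(d₁) − K·e^{−rT}·N(d₂) = 36.841220 − 33.018471 = 3.822749
φ(d₁) = (1/√(2π))·e^{−d₁²/2} = 0.263111
Γ = e^{−qT}·φ(d₁) / (S·σ·√T) = 0.006028

price = 3.822749
Γ = 0.006028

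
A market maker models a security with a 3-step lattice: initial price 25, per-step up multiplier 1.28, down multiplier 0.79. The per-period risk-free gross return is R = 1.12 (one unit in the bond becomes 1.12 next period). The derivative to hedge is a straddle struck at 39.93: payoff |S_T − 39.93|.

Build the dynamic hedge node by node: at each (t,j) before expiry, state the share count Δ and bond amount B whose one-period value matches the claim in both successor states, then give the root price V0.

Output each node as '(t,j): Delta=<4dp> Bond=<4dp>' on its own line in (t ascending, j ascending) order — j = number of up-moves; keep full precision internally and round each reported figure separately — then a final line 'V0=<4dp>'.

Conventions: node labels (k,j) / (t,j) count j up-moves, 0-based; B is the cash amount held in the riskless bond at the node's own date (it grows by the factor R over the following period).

Risk-neutral probability p* = (R−d)/(u−d) = (1.12−0.79)/(1.28−0.79) = 0.6735.
Payoffs at expiry: V(3,0)=27.6040, V(3,1)=19.9588, V(3,2)=7.5716, V(3,3)=12.4988
(2,0): S=15.6025. Δ = (V_up−V_dn)/(S_up−S_dn) = (19.9588−27.6040)/(19.9712−12.3260) = -1.0000. V = [p*·19.9588 + (1−p*)·27.6040]/1.12 = 20.0493. B = V − Δ·S = 35.6518.
(2,1): S=25.2800. Δ = (V_up−V_dn)/(S_up−S_dn) = (7.5716−19.9588)/(32.3584−19.9712) = -1.0000. V = [p*·7.5716 + (1−p*)·19.9588]/1.12 = 10.3718. B = V − Δ·S = 35.6518.
(2,2): S=40.9600. Δ = (V_up−V_dn)/(S_up−S_dn) = (12.4988−7.5716)/(52.4288−32.3584) = 0.2455. V = [p*·12.4988 + (1−p*)·7.5716]/1.12 = 9.7231. B = V − Δ·S = -0.3324.
(1,0): S=19.7500. Δ = (V_up−V_dn)/(S_up−S_dn) = (10.3718−20.0493)/(25.2800−15.6025) = -1.0000. V = [p*·10.3718 + (1−p*)·20.0493]/1.12 = 12.0820. B = V − Δ·S = 31.8320.
(1,1): S=32.0000. Δ = (V_up−V_dn)/(S_up−S_dn) = (9.7231−10.3718)/(40.9600−25.2800) = -0.0414. V = [p*·9.7231 + (1−p*)·10.3718]/1.12 = 8.8705. B = V − Δ·S = 10.1942.
(0,0): S=25.0000. Δ = (V_up−V_dn)/(S_up−S_dn) = (8.8705−12.0820)/(32.0000−19.7500) = -0.2622. V = [p*·8.8705 + (1−p*)·12.0820]/1.12 = 8.8564. B = V − Δ·S = 15.4104.
Sanity check at the root: Δ(0,0)·S0 + B(0,0) reproduces V0 = 8.8564.

(0,0): Delta=-0.2622 Bond=15.4104
(1,0): Delta=-1.0000 Bond=31.8320
(1,1): Delta=-0.0414 Bond=10.1942
(2,0): Delta=-1.0000 Bond=35.6518
(2,1): Delta=-1.0000 Bond=35.6518
(2,2): Delta=0.2455 Bond=-0.3324
V0=8.8564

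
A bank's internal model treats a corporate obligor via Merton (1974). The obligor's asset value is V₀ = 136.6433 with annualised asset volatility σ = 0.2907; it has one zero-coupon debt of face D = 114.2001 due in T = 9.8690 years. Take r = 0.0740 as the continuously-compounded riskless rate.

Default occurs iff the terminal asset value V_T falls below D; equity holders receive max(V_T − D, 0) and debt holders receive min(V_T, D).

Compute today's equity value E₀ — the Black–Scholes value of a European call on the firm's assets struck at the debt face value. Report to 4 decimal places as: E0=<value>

Work the structural quantities from V₀ = 136.6433 against face 114.2001:
d₁ = [ln(V₀/D) + (r + σ²/2)T] / (σ√T)
   = [ln(136.6433/114.2001) + (0.0740 + 0.5·0.2907²)·9.8690] / (0.2907·√9.8690)
   = [0.179422 + 1.147303] / 0.913233 = 1.452778
d₂ = d₁ − σ√T = 1.452778 − 0.913233 = 0.539545
N(d₁) = 0.926857,  N(d₂) = 0.705245,  e^(−rT) = 0.481762
E₀ = V₀·N(d₁) − D·e^(−rT)·N(d₂)
   = 136.6433·0.926857 − 114.2001·0.481762·0.705245 = 87.848247

E0=87.8482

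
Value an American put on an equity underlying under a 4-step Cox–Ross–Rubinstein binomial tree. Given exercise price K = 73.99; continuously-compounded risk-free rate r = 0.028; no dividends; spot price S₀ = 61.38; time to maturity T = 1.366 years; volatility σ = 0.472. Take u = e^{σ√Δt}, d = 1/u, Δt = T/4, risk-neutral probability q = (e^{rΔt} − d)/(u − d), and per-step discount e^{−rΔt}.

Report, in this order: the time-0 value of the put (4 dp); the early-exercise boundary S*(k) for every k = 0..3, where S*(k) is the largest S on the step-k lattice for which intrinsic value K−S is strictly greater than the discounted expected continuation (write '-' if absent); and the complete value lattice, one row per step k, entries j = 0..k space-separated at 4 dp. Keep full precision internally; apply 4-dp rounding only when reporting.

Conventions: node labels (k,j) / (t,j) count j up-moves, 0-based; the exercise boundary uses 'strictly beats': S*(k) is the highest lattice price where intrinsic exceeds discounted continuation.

params: Δt=0.34150 u=1.31762 d=0.75894 q=0.44867 e^(-rΔt)=0.99048
t_4 payoffs: 53.6259 38.6354 12.6100 0.0000 0.0000
t_3: node(3,0) S=26.8322 payoff=47.1578 vs cont=46.4537 → 47.1578 [stop]  node(3,1) S=46.5840 payoff=27.4060 vs cont=26.7019 → 27.4060 [stop]  node(3,2) S=80.8755 payoff=0.0000 vs cont=6.8861 → 6.8861 [wait]  node(3,3) S=140.4099 payoff=0.0000 vs cont=0.0000 → 0.0000 [wait]  ⇒ S*(3)=46.5840
t_2: node(2,0) S=35.3546 payoff=38.6354 vs cont=37.9313 → 38.6354 [stop]  node(2,1) S=61.3800 payoff=12.6100 vs cont=18.0260 → 18.0260 [wait]  node(2,2) S=106.5633 payoff=0.0000 vs cont=3.7603 → 3.7603 [wait]  ⇒ S*(2)=35.3546
t_1: node(1,0) S=46.5840 payoff=27.4060 vs cont=29.1088 → 29.1088 [wait]  node(1,1) S=80.8755 payoff=0.0000 vs cont=11.5147 → 11.5147 [wait]  ⇒ S*(1)=-
t_0: node(0,0) S=61.3800 payoff=12.6100 vs cont=21.0129 → 21.0129 [wait]  ⇒ S*(0)=-

price = 21.0129
boundary = - - 35.3546 46.5840
tree:
21.0129
29.1088 11.5147
38.6354 18.0260 3.7603
47.1578 27.4060 6.8861 0.0000
53.6259 38.6354 12.6100 0.0000 0.0000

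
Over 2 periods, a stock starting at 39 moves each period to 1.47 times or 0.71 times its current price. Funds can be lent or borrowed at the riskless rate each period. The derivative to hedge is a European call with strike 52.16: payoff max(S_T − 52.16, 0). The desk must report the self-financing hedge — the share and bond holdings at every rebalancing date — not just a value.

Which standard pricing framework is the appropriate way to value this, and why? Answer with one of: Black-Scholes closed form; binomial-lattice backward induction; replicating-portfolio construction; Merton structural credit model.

Key observation: since the answer must list Δ and B at each node of the 1.47/0.71 lattice on 39, the replicating-portfolio method — solving the two-state system at every node — is the one that applies.

framework: replicating-portfolio construction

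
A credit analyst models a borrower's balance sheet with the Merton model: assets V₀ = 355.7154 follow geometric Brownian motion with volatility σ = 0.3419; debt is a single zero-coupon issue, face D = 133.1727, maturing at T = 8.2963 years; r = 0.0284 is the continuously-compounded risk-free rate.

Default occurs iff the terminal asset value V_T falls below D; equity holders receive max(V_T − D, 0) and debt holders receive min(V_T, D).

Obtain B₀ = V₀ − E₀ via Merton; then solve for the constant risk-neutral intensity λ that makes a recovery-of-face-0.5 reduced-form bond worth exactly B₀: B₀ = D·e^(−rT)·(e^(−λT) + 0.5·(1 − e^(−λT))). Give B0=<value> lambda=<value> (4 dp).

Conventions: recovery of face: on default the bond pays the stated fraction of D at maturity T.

Equity is a call on the firm's assets struck at D = 133.1727:
d₁ = [ln(V₀/D) + (r + σ²/2)T] / (σ√T)
   = [ln(355.7154/133.1727) + (0.0284 + 0.5·0.3419²)·8.2963] / (0.3419·√8.2963)
   = [0.982484 + 0.720515] / 0.984785 = 1.729312
d₂ = d₁ − σ√T = 1.729312 − 0.984785 = 0.744527
N(d₁) = 0.958123,  N(d₂) = 0.771721,  e^(−rT) = 0.790085
E₀ = V₀·N(d₁) − D·e^(−rT)·N(d₂)
   = 355.7154·0.958123 − 133.1727·0.790085·0.771721 = 259.620479
B₀ = V₀ − E₀ = 355.7154 − 259.620479 = 96.094921
e^(−λT) = (B₀·e^(rT)/D − 0.5)/(1 − 0.5) = (96.0949·1.265687/133.1727 − 0.5)/0.5 = 0.82659132
λ = −ln(0.82659132)/8.2963 = 0.022955

B0=96.0949 lambda=0.0230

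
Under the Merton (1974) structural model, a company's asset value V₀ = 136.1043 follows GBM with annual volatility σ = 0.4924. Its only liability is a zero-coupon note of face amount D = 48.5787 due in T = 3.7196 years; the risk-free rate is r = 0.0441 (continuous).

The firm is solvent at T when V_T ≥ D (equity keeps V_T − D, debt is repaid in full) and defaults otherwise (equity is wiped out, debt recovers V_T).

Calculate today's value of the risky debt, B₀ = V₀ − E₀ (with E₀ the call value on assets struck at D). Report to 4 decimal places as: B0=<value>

B0=37.9493

Work the structural quantities from V₀ = 136.1043 against face 48.5787:
d₁ = [ln(V₀/D) + (r + σ²/2)T] / (σ√T)
   = [ln(136.1043/48.5787) + (0.0441 + 0.5·0.4924²)·3.7196] / (0.4924·√3.7196)
   = [1.030236 + 0.614957] / 0.949656 = 1.732411
d₂ = d₁ − σ√T = 1.732411 − 0.949656 = 0.782755
N(d₁) = 0.958400,  N(d₂) = 0.783115,  e^(−rT) = 0.848713
E₀ = V₀·N(d₁) − D·e^(−rT)·N(d₂)
   = 136.1043·0.958400 − 48.5787·0.848713·0.783115 = 98.155014
B₀ = V₀ − E₀ = 136.1043 − 98.155014 = 37.949286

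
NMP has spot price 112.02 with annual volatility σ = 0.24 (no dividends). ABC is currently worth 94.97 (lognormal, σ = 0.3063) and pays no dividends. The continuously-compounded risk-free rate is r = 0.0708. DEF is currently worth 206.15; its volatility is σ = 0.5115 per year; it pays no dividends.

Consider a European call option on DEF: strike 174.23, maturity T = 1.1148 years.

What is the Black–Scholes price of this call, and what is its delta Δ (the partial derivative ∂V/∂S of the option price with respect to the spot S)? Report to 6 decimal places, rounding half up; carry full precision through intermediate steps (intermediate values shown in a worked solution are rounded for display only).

price = 65.549253
Δ = 0.766593

σ√T = 0.5115·√1.1148 = 0.540063
d₁ = (ln(S/K) + (r+σ²/2)T) / (σ√T) = (ln(206.15/174.23) + (0.0708+0.5115²/2)·1.1148) / 0.540063 = (0.168228 + 0.224762) / 0.540063 = 0.727674
d₂ = d₁ − σ√T = 0.727674 − 0.540063 = 0.187611
e^{−rT} = 0.924107
N(d₁) = 0.766593,  N(d₂) = 0.574409
Call price V = S·N(d₁) − K·e^{−rT}·N(d₂) = 158.033224 − 92.483971 = 65.549253
Δ = N(d₁) = 0.766593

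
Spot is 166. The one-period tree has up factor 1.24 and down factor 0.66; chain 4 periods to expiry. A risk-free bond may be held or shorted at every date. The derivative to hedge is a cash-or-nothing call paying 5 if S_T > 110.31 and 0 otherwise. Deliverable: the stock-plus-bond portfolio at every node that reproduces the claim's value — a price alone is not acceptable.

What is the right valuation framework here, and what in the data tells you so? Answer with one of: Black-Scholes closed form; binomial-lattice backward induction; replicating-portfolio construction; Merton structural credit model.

framework: replicating-portfolio construction

Key observation: the task asks for the hedge itself — share and bond holdings at every node of the 4-period tree on spot 166 with factors 1.24/0.66 — which is exactly what the replicating-portfolio construction produces.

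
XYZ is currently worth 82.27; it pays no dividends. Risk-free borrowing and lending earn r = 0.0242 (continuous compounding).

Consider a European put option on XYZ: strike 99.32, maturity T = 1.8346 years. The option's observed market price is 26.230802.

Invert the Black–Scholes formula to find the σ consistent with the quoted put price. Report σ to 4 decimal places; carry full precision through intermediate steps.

sigma = 0.4065

At σ = 0.4065 the Black–Scholes value reproduces the quote:
σ√T = 0.4065·√1.8346 = 0.550594
d₁ = (ln(S/K) + (r+σ²/2)T) / (σ√T) = (ln(82.27/99.32) + (0.0242+0.4065²/2)·1.8346) / 0.550594 = (-0.188340 + 0.195974) / 0.550594 = 0.013864
d₂ = d₁ − σ√T = 0.013864 − 0.550594 = -0.536729
e^{−rT} = 0.956574
N(−d₁) = 0.494469,  N(−d₂) = 0.704273
V = K·e^{−rT}·N(−d₂) − S·N(−d₁) = 66.910777 − 40.679975 = 26.230802 (equal to the quote); since ∂V/∂σ > 0 for all σ, the implied volatility is unique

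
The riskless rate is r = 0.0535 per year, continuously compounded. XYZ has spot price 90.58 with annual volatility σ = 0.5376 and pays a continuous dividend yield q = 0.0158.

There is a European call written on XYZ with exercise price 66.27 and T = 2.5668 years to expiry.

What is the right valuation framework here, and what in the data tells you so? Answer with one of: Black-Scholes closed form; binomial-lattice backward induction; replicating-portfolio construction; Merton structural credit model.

framework: Black-Scholes closed form

Key observation: with XYZ following a GBM at constant σ and r, the European call struck at 66.27 prices in closed form — nothing here needs a stepwise model or a balance sheet.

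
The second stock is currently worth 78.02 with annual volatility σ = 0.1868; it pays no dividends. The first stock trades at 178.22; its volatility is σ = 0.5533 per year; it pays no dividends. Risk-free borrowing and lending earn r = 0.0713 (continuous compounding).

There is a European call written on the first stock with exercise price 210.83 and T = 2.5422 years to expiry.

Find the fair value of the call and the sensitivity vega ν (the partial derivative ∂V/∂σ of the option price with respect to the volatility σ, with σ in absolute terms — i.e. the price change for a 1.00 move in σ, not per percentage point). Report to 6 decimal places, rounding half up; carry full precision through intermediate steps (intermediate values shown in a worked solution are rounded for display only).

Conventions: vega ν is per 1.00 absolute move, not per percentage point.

price = 61.525814
ν = 102.164688

σ√T = 0.5533·√2.5422 = 0.882197
d₁ = (ln(S/K) + (r+σ²/2)T) / (σ√T) = (ln(178.22/210.83) + (0.0713+0.5533²/2)·2.5422) / 0.882197 = (-0.168033 + 0.570395) / 0.882197 = 0.456090
d₂ = d₁ − σ√T = 0.456090 − 0.882197 = -0.426107
e^{−rT} = 0.834219
N(d₁) = 0.675837,  N(d₂) = 0.335015
Call price V = S·N(d₁) − K·e^{−rT}·N(d₂) = 120.447735 − 58.921921 = 61.525814
φ(d₁) = (1/√(2π))·e^{−d₁²/2} = 0.359534
ν = S·φ(d₁)·√T = 102.164688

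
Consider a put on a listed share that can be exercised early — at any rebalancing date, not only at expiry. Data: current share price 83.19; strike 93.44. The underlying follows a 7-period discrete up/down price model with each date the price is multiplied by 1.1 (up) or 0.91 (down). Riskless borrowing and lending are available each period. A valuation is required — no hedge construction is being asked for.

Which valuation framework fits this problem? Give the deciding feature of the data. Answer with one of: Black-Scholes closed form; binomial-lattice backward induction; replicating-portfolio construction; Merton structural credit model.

framework: binomial-lattice backward induction

Key observation: the exercise right at every one of the 7 steps is what matters: each node needs max(93.44 − S, continuation), which only the stepwise tree valuation starting from spot 83.19 delivers.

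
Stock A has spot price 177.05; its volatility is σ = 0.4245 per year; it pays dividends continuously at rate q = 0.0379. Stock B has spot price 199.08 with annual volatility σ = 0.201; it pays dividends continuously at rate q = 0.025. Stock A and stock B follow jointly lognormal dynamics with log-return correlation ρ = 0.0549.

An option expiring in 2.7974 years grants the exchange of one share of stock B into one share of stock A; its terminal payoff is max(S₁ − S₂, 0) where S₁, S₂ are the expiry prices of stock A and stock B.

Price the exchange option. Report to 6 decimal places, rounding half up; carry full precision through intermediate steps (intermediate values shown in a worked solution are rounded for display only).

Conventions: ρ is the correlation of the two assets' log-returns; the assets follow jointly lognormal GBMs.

exchange price = 39.382226

σ_eff = √(σ₁² + σ₂² − 2ρσ₁σ₂) = √(0.4245² + 0.201² − 2·0.0549·0.4245·0.201) = 0.459601
d₁ = (ln(S₁/S₂) + (q₂ − q₁ + σ_eff²/2)T) / (σ_eff√T) = (ln(177.05/199.08) + (0.025 − 0.0379 + 0.105616)·2.7974) / 0.768702 = 0.184844
d₂ = d₁ − σ_eff√T = 0.184844 − 0.768702 = -0.583857
N(d₁) = 0.573324,  N(d₂) = 0.279658
V = S₁·e^{−q₁T}·N(d₁) − S₂·e^{−q₂T}·N(d₂) = 91.296012 − 51.913786 = 39.382226
Key observation: no risk-free rate is needed — with the second asset as numeraire the exchange option is a call on the ratio S₁/S₂, and r cancels out of the value.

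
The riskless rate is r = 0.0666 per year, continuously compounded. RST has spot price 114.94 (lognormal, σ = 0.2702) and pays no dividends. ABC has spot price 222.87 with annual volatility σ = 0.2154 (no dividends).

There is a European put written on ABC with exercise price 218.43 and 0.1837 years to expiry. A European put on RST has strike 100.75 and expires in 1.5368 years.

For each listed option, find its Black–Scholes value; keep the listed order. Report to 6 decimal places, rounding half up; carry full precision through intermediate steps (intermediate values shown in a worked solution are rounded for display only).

price(ABC put K=218.43) = 5.017433
price(RST put K=100.75) = 4.863343

[ABC put K=218.43]
σ√T = 0.2154·√0.1837 = 0.092321
d₁ = (ln(S/K) + (r+σ²/2)T) / (σ√T) = (ln(222.87/218.43) + (0.0666+0.2154²/2)·0.1837) / 0.092321 = (0.020123 + 0.016496) / 0.092321 = 0.396649
d₂ = d₁ − σ√T = 0.396649 − 0.092321 = 0.304328
e^{−rT} = 0.987840
N(−d₁) = 0.345813,  N(−d₂) = 0.380439
price = K·e^{−rT}·N(−d₂) − S·N(−d₁) = 82.088784 − 77.071351 = 5.017433
[RST put K=100.75]
σ√T = 0.2702·√1.5368 = 0.334961
d₁ = (ln(S/K) + (r+σ²/2)T) / (σ√T) = (ln(114.94/100.75) + (0.0666+0.2702²/2)·1.5368) / 0.334961 = (0.131768 + 0.158450) / 0.334961 = 0.866425
d₂ = d₁ − σ√T = 0.866425 − 0.334961 = 0.531464
e^{−rT} = 0.902713
N(−d₁) = 0.193129,  N(−d₂) = 0.297549
price = K·e^{−rT}·N(−d₂) − S·N(−d₁) = 27.061552 − 22.198210 = 4.863343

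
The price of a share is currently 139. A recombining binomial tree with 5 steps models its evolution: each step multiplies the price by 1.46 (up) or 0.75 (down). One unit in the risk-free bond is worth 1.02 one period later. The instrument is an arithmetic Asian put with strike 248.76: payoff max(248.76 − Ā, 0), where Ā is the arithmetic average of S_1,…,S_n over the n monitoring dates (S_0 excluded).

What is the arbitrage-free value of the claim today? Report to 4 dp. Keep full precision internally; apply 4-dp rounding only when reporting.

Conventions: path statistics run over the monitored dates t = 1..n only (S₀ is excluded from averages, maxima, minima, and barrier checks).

price = 98.6338

No-arbitrage gives p* = (R−d)/(u−d) = 0.3803: enumerate every path, weight its payoff by its p*-probability, and discount by R^5.
Enumerate all 2^5 = 32 price paths (U = up ×1.46, D = down ×0.75); each path with k up-moves has probability p*^k·(1−p*)^(5−k).
DDDDD: Ā=63.6088, payoff=185.1512, prob=0.091405
UDDDD: Ā=123.8251, payoff=124.9349, prob=0.056090
DUDDD: Ā=104.0871, payoff=144.6729, prob=0.056090
UUDDD: Ā=202.6229, payoff=46.1371, prob=0.034419
DDUDD: Ā=89.2836, payoff=159.4764, prob=0.056090
UDUDD: Ā=173.8054, payoff=74.9546, prob=0.034419
DUUDD: Ā=154.0674, payoff=94.6926, prob=0.034419
UUUDD: Ā=299.9179, payoff=0.0000, prob=0.021121
DDDUD: Ā=78.1810, payoff=170.5790, prob=0.056090
UDDUD: Ā=152.1923, payoff=96.5677, prob=0.034419
DUDUD: Ā=132.4543, payoff=116.3057, prob=0.034419
UUDUD: Ā=257.8444, payoff=0.0000, prob=0.021121
DDUUD: Ā=117.6508, payoff=131.1092, prob=0.034419
UDUUD: Ā=229.0269, payoff=19.7331, prob=0.021121
DUUUD: Ā=209.2889, payoff=39.4711, prob=0.021121
UUUUD: Ā=407.4158, payoff=0.0000, prob=0.012960
DDDDU: Ā=69.8540, payoff=178.9060, prob=0.056090
UDDDU: Ā=135.9825, payoff=112.7775, prob=0.034419
DUDDU: Ā=116.2445, payoff=132.5155, prob=0.034419
UUDDU: Ā=226.2893, payoff=22.4707, prob=0.021121
DDUDU: Ā=101.4410, payoff=147.3190, prob=0.034419
UDUDU: Ā=197.4718, payoff=51.2882, prob=0.021121
DUUDU: Ā=177.7338, payoff=71.0262, prob=0.021121
UUUDU: Ā=345.9884, payoff=0.0000, prob=0.012960
DDDUU: Ā=90.3384, payoff=158.4216, prob=0.034419
UDDUU: Ā=175.8587, payoff=72.9013, prob=0.021121
DUDUU: Ā=156.1207, payoff=92.6393, prob=0.021121
UUDUU: Ā=303.9149, payoff=0.0000, prob=0.012960
DDUUU: Ā=141.3172, payoff=107.4428, prob=0.021121
UDUUU: Ā=275.0974, payoff=0.0000, prob=0.012960
DUUUU: Ā=255.3594, payoff=0.0000, prob=0.012960
UUUUU: Ā=497.0997, payoff=0.0000, prob=0.007953
Price = Σ prob·payoff / R^5 = 108.899656 / 1.104081 = 98.6338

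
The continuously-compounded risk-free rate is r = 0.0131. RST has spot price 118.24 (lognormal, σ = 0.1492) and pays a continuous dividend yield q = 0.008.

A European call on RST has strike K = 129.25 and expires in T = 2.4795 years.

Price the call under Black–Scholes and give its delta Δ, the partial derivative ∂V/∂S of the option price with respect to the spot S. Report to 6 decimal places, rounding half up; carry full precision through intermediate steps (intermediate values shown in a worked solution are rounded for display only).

price = 7.256478
Δ = 0.409539

σ√T = 0.1492·√2.4795 = 0.234937
d₁ = (ln(S/K) + (r−q+σ²/2)T) / (σ√T) = (ln(118.24/129.25) + (0.0131−0.008+0.1492²/2)·2.4795) / 0.234937 = (-0.089032 + 0.040243) / 0.234937 = -0.207669
d₂ = d₁ − σ√T = -0.207669 − 0.234937 = -0.442605
e^{−rT} = 0.968040
e^{−qT} = 0.980359
N(d₁) = 0.417744,  N(d₂) = 0.329026
Call price V = S·e^{−qT}·N(d₁) − K·e^{−rT}·N(d₂) = 48.423908 − 41.167430 = 7.256478
Δ = e^{−qT}·N(d₁) = 0.409539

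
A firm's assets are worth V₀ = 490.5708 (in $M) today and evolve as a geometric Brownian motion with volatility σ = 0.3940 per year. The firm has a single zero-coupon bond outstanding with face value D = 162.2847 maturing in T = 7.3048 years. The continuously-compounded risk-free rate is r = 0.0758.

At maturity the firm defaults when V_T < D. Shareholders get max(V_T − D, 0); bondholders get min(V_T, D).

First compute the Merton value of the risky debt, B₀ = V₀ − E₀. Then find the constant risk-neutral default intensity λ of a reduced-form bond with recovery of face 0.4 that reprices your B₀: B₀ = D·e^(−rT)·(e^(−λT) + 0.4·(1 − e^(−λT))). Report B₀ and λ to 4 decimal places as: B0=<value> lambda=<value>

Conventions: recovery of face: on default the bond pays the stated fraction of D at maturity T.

B0=88.0257 lambda=0.0135

Equity is a call on the firm's assets struck at D = 162.2847:
d₁ = [ln(V₀/D) + (r + σ²/2)T] / (σ√T)
   = [ln(490.5708/162.2847) + (0.0758 + 0.5·0.3940²)·7.3048] / (0.3940·√7.3048)
   = [1.106217 + 1.120688] / 1.064879 = 2.091228
d₂ = d₁ − σ√T = 2.091228 − 1.064879 = 1.026349
N(d₁) = 0.981746,  N(d₂) = 0.847636,  e^(−rT) = 0.574817
E₀ = V₀·N(d₁) − D·e^(−rT)·N(d₂)
   = 490.5708·0.981746 − 162.2847·0.574817·0.847636 = 402.545119
B₀ = V₀ − E₀ = 490.5708 − 402.545119 = 88.025681
e^(−λT) = (B₀·e^(rT)/D − 0.4)/(1 − 0.4) = (88.0257·1.739685/162.2847 − 0.4)/0.6 = 0.90605251
λ = −ln(0.90605251)/7.3048 = 0.013506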